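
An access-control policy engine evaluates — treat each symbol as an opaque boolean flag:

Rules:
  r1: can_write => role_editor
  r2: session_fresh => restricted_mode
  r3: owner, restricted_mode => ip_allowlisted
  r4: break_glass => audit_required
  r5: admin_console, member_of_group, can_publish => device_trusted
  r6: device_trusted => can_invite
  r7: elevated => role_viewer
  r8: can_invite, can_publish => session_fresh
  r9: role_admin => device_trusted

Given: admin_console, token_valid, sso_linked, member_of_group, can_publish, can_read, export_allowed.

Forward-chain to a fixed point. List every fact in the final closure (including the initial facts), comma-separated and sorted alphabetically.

admin_console, can_invite, can_publish, can_read, device_trusted, export_allowed, member_of_group, restricted_mode, session_fresh, sso_linked, token_valid

Round 1 fires r5, giving device_trusted.
Round 2 fires r6, giving can_invite.
Round 3 fires r8, giving session_fresh.
Round 4 fires r2, giving restricted_mode.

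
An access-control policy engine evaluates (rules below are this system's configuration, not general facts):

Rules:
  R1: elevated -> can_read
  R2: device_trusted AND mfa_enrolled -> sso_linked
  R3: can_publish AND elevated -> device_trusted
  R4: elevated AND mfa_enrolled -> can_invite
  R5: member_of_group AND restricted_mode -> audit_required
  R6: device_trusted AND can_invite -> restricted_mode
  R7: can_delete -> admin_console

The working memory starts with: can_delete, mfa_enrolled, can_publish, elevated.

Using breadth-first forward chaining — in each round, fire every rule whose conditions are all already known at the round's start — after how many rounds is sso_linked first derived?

2

Round 1: R1 [elevated -> can_read]; R3 [can_publish AND elevated -> device_trusted]; R4 [elevated AND mfa_enrolled -> can_invite]; R7 [can_delete -> admin_console]. Adds can_read, device_trusted, can_invite, admin_console.
Round 2: R2 [device_trusted AND mfa_enrolled -> sso_linked]; R6 [device_trusted AND can_invite -> restricted_mode]. Adds sso_linked, restricted_mode.
sso_linked first appears in round 2.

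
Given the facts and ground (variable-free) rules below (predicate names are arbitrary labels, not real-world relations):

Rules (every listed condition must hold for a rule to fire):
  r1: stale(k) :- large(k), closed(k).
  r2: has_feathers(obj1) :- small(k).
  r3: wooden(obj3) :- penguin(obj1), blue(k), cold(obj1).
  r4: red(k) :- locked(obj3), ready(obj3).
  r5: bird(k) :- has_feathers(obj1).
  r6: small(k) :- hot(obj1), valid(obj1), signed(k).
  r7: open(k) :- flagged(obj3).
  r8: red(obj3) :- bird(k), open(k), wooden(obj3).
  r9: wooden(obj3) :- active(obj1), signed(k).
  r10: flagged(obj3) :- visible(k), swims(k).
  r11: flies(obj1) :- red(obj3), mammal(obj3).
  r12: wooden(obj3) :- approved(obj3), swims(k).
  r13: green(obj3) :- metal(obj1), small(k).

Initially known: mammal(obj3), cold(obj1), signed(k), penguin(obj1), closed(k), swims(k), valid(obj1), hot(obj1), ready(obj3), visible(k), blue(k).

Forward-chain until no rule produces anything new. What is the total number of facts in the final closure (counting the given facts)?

Round 1: r3 [wooden(obj3) :- penguin(obj1), blue(k), cold(obj1).]; r6 [small(k) :- hot(obj1), valid(obj1), signed(k).]; r10 [flagged(obj3) :- visible(k), swims(k).]. Adds wooden(obj3), small(k), flagged(obj3).
Round 2: r2 [has_feathers(obj1) :- small(k).]; r7 [open(k) :- flagged(obj3).]. Adds has_feathers(obj1), open(k).
Round 3: r5 [bird(k) :- has_feathers(obj1).]. Adds bird(k).
Round 4: r8 [red(obj3) :- bird(k), open(k), wooden(obj3).]. Adds red(obj3).
Round 5: r11 [flies(obj1) :- red(obj3), mammal(obj3).]. Adds flies(obj1).
Closure: {bird(k), blue(k), closed(k), cold(obj1), flagged(obj3), flies(obj1), has_feathers(obj1), hot(obj1), mammal(obj3), open(k), penguin(obj1), ready(obj3), red(obj3), signed(k), small(k), swims(k), valid(obj1), visible(k), wooden(obj3)} — 19 facts.

19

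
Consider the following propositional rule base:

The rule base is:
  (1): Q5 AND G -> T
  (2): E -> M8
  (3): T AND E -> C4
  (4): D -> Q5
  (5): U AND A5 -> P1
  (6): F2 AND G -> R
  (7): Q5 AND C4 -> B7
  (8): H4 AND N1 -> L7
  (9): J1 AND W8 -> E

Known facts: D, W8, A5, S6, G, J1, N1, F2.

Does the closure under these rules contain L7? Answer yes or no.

Round 1: (4) [D -> Q5]; (6) [F2 AND G -> R]; (9) [J1 AND W8 -> E]. Adds Q5, R, E.
Round 2: (1) [Q5 AND G -> T]; (2) [E -> M8]. Adds T, M8.
Round 3: (3) [T AND E -> C4]. Adds C4.
Round 4: (7) [Q5 AND C4 -> B7]. Adds B7.
Fixed point reached. L7 is concluded only by (8); (8) needs H4 (never derived).

no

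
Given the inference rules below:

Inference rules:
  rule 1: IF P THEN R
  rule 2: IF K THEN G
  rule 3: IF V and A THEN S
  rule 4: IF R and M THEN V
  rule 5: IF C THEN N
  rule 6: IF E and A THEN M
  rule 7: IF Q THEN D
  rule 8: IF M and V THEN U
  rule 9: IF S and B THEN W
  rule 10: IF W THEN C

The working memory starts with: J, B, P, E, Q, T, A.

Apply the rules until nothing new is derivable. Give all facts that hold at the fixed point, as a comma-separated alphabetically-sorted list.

[1] rule 1 [IF P THEN R]; rule 6 [IF E and A THEN M]; rule 7 [IF Q THEN D]. ⇒ new: R, M, D.
[2] rule 4 [IF R and M THEN V]. ⇒ new: V.
[3] rule 3 [IF V and A THEN S]; rule 8 [IF M and V THEN U]. ⇒ new: S, U.
[4] rule 9 [IF S and B THEN W]. ⇒ new: W.
[5] rule 10 [IF W THEN C]. ⇒ new: C.
[6] rule 5 [IF C THEN N]. ⇒ new: N.

A, B, C, D, E, J, M, N, P, Q, R, S, T, U, V, W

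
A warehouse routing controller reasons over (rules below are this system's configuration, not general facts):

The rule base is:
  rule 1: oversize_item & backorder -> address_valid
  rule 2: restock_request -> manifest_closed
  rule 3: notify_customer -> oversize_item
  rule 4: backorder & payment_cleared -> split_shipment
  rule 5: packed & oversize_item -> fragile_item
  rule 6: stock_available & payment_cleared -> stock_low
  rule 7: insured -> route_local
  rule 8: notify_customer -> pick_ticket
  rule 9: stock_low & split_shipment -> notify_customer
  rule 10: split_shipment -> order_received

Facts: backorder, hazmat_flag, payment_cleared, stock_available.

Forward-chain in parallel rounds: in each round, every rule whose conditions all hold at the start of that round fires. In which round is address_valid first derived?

4

[1] rule 4 [backorder & payment_cleared -> split_shipment]; rule 6 [stock_available & payment_cleared -> stock_low]. ⇒ new: split_shipment, stock_low.
[2] rule 9 [stock_low & split_shipment -> notify_customer]; rule 10 [split_shipment -> order_received]. ⇒ new: notify_customer, order_received.
[3] rule 3 [notify_customer -> oversize_item]; rule 8 [notify_customer -> pick_ticket]. ⇒ new: oversize_item, pick_ticket.
[4] rule 1 [oversize_item & backorder -> address_valid]. ⇒ new: address_valid.
address_valid first appears in round 4.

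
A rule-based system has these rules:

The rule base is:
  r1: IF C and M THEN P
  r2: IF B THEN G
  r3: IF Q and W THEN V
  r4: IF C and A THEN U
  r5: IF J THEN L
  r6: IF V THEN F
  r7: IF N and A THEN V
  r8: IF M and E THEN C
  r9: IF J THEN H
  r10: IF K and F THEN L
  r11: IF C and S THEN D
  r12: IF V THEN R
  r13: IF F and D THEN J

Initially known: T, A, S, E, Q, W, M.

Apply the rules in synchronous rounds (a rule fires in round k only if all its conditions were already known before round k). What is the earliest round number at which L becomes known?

Round 1: r3 [IF Q and W THEN V]; r8 [IF M and E THEN C]. Adds V, C.
Round 2: r1 [IF C and M THEN P]; r4 [IF C and A THEN U]; r6 [IF V THEN F]; r11 [IF C and S THEN D]; r12 [IF V THEN R]. Adds P, U, F, D, R.
Round 3: r13 [IF F and D THEN J]. Adds J.
Round 4: r5 [IF J THEN L]; r9 [IF J THEN H]. Adds L, H.
L first appears in round 4.

4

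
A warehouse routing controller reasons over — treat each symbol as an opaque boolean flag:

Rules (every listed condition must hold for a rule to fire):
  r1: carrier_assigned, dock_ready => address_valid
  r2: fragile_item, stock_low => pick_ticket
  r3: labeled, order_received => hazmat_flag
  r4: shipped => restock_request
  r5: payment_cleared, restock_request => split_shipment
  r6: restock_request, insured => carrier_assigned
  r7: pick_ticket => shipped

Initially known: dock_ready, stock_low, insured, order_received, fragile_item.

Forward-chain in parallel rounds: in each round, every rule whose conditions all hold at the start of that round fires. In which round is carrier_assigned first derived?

Round 1 fires r2, giving pick_ticket.
Round 2 fires r7, giving shipped.
Round 3 fires r4, giving restock_request.
Round 4 fires r6, giving carrier_assigned.
carrier_assigned first appears in round 4.

4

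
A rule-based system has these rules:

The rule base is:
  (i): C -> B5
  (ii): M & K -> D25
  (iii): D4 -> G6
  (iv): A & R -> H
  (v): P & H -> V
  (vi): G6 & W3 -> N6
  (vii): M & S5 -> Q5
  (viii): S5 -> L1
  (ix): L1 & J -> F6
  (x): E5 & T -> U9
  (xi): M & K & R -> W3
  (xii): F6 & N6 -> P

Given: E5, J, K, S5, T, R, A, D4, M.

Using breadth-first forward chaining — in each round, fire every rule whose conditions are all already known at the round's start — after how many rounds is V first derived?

[1] (ii) [M & K -> D25]; (iii) [D4 -> G6]; (iv) [A & R -> H]; (vii) [M & S5 -> Q5]; (viii) [S5 -> L1]; (x) [E5 & T -> U9]; (xi) [M & K & R -> W3]. ⇒ new: D25, G6, H, Q5, L1, U9, W3.
[2] (vi) [G6 & W3 -> N6]; (ix) [L1 & J -> F6]. ⇒ new: N6, F6.
[3] (xii) [F6 & N6 -> P]. ⇒ new: P.
[4] (v) [P & H -> V]. ⇒ new: V.
V first appears in round 4.

4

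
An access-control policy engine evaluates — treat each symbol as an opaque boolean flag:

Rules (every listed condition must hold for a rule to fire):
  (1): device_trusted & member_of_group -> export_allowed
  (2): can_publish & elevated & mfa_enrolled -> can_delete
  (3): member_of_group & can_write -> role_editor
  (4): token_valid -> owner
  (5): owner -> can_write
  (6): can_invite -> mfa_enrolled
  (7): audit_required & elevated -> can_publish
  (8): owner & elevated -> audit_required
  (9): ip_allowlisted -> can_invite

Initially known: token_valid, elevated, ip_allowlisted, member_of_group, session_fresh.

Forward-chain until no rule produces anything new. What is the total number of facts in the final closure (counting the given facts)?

13

Round 1 fires (4), (9), giving owner, can_invite.
Round 2 fires (5), (6), (8), giving can_write, mfa_enrolled, audit_required.
Round 3 fires (3), (7), giving role_editor, can_publish.
Round 4 fires (2), giving can_delete.
Closure: {audit_required, can_delete, can_invite, can_publish, can_write, elevated, ip_allowlisted, member_of_group, mfa_enrolled, owner, role_editor, session_fresh, token_valid} — 13 facts.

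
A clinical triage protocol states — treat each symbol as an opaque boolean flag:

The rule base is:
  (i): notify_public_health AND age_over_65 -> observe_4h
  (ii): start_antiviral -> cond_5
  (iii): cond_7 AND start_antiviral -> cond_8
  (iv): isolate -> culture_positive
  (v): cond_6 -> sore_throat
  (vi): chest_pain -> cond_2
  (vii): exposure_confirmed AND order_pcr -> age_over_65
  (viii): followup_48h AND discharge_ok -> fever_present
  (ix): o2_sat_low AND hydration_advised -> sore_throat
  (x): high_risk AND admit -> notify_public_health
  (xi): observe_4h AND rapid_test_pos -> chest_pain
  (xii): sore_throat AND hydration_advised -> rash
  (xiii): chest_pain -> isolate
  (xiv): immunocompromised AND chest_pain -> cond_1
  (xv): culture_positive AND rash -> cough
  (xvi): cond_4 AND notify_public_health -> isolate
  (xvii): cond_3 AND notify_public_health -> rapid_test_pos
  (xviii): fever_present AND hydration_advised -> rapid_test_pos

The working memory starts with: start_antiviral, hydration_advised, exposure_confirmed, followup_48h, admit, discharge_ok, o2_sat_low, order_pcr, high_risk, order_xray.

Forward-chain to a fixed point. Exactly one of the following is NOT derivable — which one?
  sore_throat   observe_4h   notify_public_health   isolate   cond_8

cond_8

Round 1: (ii) [start_antiviral -> cond_5]; (vii) [exposure_confirmed AND order_pcr -> age_over_65]; (viii) [followup_48h AND discharge_ok -> fever_present]; (ix) [o2_sat_low AND hydration_advised -> sore_throat]; (x) [high_risk AND admit -> notify_public_health]. New: cond_5, age_over_65, fever_present, sore_throat, notify_public_health.
Round 2: (i) [notify_public_health AND age_over_65 -> observe_4h]; (xii) [sore_throat AND hydration_advised -> rash]; (xviii) [fever_present AND hydration_advised -> rapid_test_pos]. New: observe_4h, rash, rapid_test_pos.
Round 3: (xi) [observe_4h AND rapid_test_pos -> chest_pain]. New: chest_pain.
Round 4: (vi) [chest_pain -> cond_2]; (xiii) [chest_pain -> isolate]. New: cond_2, isolate.
Round 5: (iv) [isolate -> culture_positive]. New: culture_positive.
Round 6: (xv) [culture_positive AND rash -> cough]. New: cough.
Derived: observe_4h (round 2), sore_throat (round 1), isolate (round 4), notify_public_health (round 1). cond_8 never appears in any round.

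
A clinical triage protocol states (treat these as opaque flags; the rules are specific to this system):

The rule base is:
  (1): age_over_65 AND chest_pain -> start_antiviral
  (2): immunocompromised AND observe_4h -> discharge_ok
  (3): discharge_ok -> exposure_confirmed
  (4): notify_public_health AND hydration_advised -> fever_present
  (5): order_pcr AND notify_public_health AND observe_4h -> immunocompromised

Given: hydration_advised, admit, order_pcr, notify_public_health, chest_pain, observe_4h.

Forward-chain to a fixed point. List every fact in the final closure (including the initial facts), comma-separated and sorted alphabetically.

admit, chest_pain, discharge_ok, exposure_confirmed, fever_present, hydration_advised, immunocompromised, notify_public_health, observe_4h, order_pcr

Round 1 — (4), (5), derive fever_present, immunocompromised.
Round 2 — (2), derive discharge_ok.
Round 3 — (3), derive exposure_confirmed.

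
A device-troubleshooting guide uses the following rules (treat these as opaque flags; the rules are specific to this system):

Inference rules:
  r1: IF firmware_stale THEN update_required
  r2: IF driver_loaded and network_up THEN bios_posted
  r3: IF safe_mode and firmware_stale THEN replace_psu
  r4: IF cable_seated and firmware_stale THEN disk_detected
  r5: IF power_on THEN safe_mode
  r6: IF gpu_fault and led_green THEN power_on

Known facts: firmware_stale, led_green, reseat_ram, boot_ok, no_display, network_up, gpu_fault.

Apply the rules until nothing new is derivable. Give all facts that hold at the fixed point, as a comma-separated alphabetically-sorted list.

boot_ok, firmware_stale, gpu_fault, led_green, network_up, no_display, power_on, replace_psu, reseat_ram, safe_mode, update_required

Round 1 — r1, r6, derive update_required, power_on.
Round 2 — r5, derive safe_mode.
Round 3 — r3, derive replace_psu.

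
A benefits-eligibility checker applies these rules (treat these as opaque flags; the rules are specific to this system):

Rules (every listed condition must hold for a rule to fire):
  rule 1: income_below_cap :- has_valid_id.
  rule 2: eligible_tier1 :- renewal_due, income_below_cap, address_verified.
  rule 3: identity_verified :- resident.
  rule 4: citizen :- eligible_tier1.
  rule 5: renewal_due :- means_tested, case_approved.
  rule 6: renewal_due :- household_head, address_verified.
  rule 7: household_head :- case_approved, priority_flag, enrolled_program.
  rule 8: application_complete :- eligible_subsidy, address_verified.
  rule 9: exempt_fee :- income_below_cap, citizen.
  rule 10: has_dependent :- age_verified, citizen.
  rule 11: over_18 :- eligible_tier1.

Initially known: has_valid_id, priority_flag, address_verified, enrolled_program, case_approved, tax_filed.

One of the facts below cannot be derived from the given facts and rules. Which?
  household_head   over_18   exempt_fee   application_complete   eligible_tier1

application_complete

Round 1 — rule 1, rule 7, derive income_below_cap, household_head.
Round 2 — rule 6, derive renewal_due.
Round 3 — rule 2, derive eligible_tier1.
Round 4 — rule 4, rule 11, derive citizen, over_18.
Round 5 — rule 9, derive exempt_fee.
Derived: household_head (round 1), over_18 (round 4), exempt_fee (round 5), eligible_tier1 (round 3). application_complete never appears in any round.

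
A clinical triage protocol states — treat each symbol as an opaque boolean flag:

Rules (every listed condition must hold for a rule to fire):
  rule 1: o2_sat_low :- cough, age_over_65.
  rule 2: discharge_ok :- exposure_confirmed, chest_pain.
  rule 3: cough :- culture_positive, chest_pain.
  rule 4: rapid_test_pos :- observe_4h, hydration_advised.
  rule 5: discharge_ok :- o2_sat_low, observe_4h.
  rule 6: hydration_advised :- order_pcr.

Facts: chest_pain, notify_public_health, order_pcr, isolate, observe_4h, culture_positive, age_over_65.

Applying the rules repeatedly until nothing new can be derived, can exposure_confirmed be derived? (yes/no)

no

[1] rule 3 [cough :- culture_positive, chest_pain.]; rule 6 [hydration_advised :- order_pcr.]. ⇒ new: cough, hydration_advised.
[2] rule 1 [o2_sat_low :- cough, age_over_65.]; rule 4 [rapid_test_pos :- observe_4h, hydration_advised.]. ⇒ new: o2_sat_low, rapid_test_pos.
[3] rule 5 [discharge_ok :- o2_sat_low, observe_4h.]. ⇒ new: discharge_ok.
Fixed point reached. No rule has exposure_confirmed as a consequent, and it is not given.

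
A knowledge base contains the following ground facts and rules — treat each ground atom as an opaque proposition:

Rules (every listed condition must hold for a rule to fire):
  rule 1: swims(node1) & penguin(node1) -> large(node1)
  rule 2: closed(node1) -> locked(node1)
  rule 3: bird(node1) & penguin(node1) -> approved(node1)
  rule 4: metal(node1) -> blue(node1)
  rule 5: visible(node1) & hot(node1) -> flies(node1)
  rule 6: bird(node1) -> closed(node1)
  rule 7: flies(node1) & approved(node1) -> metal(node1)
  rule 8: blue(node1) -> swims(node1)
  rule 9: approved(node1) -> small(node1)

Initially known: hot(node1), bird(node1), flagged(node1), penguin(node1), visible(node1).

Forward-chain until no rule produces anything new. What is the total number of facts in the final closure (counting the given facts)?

Round 1: rule 3 [bird(node1) & penguin(node1) -> approved(node1)]; rule 5 [visible(node1) & hot(node1) -> flies(node1)]; rule 6 [bird(node1) -> closed(node1)]. Adds approved(node1), flies(node1), closed(node1).
Round 2: rule 2 [closed(node1) -> locked(node1)]; rule 7 [flies(node1) & approved(node1) -> metal(node1)]; rule 9 [approved(node1) -> small(node1)]. Adds locked(node1), metal(node1), small(node1).
Round 3: rule 4 [metal(node1) -> blue(node1)]. Adds blue(node1).
Round 4: rule 8 [blue(node1) -> swims(node1)]. Adds swims(node1).
Round 5: rule 1 [swims(node1) & penguin(node1) -> large(node1)]. Adds large(node1).
Closure: {approved(node1), bird(node1), blue(node1), closed(node1), flagged(node1), flies(node1), hot(node1), large(node1), locked(node1), metal(node1), penguin(node1), small(node1), swims(node1), visible(node1)} — 14 facts.

14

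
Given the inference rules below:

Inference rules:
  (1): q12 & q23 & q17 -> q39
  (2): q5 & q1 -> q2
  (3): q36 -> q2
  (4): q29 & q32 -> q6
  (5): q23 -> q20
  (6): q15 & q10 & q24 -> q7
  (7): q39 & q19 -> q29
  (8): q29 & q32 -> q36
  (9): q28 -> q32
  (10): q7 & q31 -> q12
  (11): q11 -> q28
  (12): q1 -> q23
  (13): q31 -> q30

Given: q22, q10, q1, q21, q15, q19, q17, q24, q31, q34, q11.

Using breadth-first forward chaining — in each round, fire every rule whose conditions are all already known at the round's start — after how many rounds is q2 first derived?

6

Round 1 fires (6), (11), (12), (13), giving q7, q28, q23, q30.
Round 2 fires (5), (9), (10), giving q20, q32, q12.
Round 3 fires (1), giving q39.
Round 4 fires (7), giving q29.
Round 5 fires (4), (8), giving q6, q36.
Round 6 fires (3), giving q2.
q2 first appears in round 6.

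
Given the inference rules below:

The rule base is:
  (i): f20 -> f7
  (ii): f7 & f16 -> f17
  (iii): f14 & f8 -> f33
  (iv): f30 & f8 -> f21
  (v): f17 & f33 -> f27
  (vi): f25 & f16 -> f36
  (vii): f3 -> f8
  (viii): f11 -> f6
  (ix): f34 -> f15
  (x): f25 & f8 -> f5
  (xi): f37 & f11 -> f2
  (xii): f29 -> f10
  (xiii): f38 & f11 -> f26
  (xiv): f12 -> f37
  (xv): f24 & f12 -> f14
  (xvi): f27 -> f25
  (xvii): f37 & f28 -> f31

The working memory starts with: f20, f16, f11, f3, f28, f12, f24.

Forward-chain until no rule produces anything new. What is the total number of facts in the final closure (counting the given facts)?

Round 1: (i) [f20 -> f7]; (vii) [f3 -> f8]; (viii) [f11 -> f6]; (xiv) [f12 -> f37]; (xv) [f24 & f12 -> f14]. Adds f7, f8, f6, f37, f14.
Round 2: (ii) [f7 & f16 -> f17]; (iii) [f14 & f8 -> f33]; (xi) [f37 & f11 -> f2]; (xvii) [f37 & f28 -> f31]. Adds f17, f33, f2, f31.
Round 3: (v) [f17 & f33 -> f27]. Adds f27.
Round 4: (xvi) [f27 -> f25]. Adds f25.
Round 5: (vi) [f25 & f16 -> f36]; (x) [f25 & f8 -> f5]. Adds f36, f5.
Closure: {f11, f12, f14, f16, f17, f2, f20, f24, f25, f27, f28, f3, f31, f33, f36, f37, f5, f6, f7, f8} — 20 facts.

20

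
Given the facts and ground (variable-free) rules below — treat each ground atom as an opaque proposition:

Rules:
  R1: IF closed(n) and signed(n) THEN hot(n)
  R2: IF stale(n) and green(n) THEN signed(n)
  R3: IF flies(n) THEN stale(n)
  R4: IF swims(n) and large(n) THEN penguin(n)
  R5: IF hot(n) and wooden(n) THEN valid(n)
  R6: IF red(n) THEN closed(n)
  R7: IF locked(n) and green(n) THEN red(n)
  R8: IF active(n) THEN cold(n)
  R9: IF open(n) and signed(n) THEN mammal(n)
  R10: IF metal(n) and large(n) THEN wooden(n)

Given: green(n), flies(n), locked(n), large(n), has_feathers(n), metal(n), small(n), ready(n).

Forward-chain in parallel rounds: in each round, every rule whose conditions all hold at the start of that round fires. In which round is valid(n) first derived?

[1] R3 [IF flies(n) THEN stale(n)]; R7 [IF locked(n) and green(n) THEN red(n)]; R10 [IF metal(n) and large(n) THEN wooden(n)]. ⇒ new: stale(n), red(n), wooden(n).
[2] R2 [IF stale(n) and green(n) THEN signed(n)]; R6 [IF red(n) THEN closed(n)]. ⇒ new: signed(n), closed(n).
[3] R1 [IF closed(n) and signed(n) THEN hot(n)]. ⇒ new: hot(n).
[4] R5 [IF hot(n) and wooden(n) THEN valid(n)]. ⇒ new: valid(n).
valid(n) first appears in round 4.

4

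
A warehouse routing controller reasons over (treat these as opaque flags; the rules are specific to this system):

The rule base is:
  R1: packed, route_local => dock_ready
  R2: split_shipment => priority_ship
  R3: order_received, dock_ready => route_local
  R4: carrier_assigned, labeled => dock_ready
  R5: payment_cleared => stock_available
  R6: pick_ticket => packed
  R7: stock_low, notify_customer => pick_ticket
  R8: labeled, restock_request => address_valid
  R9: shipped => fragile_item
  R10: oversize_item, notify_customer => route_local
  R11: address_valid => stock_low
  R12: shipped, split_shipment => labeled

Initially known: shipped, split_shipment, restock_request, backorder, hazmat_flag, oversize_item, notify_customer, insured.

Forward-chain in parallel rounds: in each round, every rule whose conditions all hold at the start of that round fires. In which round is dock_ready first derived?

6

Round 1 fires R2, R9, R10, R12, giving priority_ship, fragile_item, route_local, labeled.
Round 2 fires R8, giving address_valid.
Round 3 fires R11, giving stock_low.
Round 4 fires R7, giving pick_ticket.
Round 5 fires R6, giving packed.
Round 6 fires R1, giving dock_ready.
dock_ready first appears in round 6.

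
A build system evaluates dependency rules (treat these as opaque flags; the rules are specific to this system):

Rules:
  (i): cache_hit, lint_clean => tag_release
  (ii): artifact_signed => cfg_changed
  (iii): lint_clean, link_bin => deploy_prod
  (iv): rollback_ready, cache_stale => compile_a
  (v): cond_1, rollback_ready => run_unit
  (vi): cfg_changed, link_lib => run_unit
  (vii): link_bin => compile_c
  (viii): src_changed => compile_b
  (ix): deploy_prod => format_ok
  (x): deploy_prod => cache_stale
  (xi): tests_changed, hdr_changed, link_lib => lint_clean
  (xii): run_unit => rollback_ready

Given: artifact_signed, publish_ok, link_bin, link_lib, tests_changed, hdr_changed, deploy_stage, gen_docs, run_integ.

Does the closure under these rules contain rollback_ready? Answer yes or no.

yes

Round 1 — (ii), (vii), (xi), derive cfg_changed, compile_c, lint_clean.
Round 2 — (iii), (vi), derive deploy_prod, run_unit.
Round 3 — (ix), (x), (xii), derive format_ok, cache_stale, rollback_ready.
Round 4 — (iv), derive compile_a.
rollback_ready appears in round 3, so it is derivable.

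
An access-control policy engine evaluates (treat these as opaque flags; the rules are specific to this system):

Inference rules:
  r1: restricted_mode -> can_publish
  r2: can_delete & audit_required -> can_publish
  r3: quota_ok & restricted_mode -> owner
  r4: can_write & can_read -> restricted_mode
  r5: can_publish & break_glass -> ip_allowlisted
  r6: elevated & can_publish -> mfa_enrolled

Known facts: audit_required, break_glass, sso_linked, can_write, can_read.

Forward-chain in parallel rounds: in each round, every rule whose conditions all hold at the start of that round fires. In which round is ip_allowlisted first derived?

3

Round 1 — r4, derive restricted_mode.
Round 2 — r1, derive can_publish.
Round 3 — r5, derive ip_allowlisted.
ip_allowlisted first appears in round 3.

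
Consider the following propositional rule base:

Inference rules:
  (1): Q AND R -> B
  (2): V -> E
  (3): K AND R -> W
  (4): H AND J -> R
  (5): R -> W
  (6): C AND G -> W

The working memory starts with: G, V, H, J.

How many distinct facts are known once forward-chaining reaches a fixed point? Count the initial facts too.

7

Round 1 fires (2), (4), giving E, R.
Round 2 fires (5), giving W.
Closure: {E, G, H, J, R, V, W} — 7 facts.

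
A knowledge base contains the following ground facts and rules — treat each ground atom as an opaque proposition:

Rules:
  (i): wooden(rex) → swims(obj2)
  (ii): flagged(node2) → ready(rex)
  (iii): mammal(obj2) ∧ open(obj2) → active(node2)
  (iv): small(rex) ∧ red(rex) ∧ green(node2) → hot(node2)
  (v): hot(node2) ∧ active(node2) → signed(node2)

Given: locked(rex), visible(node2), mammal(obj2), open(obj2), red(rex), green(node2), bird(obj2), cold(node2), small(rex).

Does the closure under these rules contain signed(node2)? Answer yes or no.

yes

Round 1 fires (iii), (iv), giving active(node2), hot(node2).
Round 2 fires (v), giving signed(node2).
signed(node2) appears in round 2, so it is derivable.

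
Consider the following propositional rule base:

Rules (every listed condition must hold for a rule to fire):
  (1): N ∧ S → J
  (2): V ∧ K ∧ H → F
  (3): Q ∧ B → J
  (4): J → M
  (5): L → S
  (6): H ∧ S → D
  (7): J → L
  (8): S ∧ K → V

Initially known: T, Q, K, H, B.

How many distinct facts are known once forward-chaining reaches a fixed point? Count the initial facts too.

Round 1: (3) [Q ∧ B → J]. Adds J.
Round 2: (4) [J → M]; (7) [J → L]. Adds M, L.
Round 3: (5) [L → S]. Adds S.
Round 4: (6) [H ∧ S → D]; (8) [S ∧ K → V]. Adds D, V.
Round 5: (2) [V ∧ K ∧ H → F]. Adds F.
Closure: {B, D, F, H, J, K, L, M, Q, S, T, V} — 12 facts.

12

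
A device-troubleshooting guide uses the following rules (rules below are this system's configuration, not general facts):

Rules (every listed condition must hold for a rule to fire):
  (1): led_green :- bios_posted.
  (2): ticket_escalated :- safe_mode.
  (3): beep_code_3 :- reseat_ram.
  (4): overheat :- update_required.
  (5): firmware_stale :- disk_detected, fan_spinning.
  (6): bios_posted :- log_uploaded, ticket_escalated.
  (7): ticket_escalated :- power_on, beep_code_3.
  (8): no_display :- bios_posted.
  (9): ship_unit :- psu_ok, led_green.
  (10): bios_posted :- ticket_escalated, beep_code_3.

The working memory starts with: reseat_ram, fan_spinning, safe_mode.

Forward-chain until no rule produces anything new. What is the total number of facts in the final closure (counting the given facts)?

8

Round 1 — (2), (3), derive ticket_escalated, beep_code_3.
Round 2 — (10), derive bios_posted.
Round 3 — (1), (8), derive led_green, no_display.
Closure: {beep_code_3, bios_posted, fan_spinning, led_green, no_display, reseat_ram, safe_mode, ticket_escalated} — 8 facts.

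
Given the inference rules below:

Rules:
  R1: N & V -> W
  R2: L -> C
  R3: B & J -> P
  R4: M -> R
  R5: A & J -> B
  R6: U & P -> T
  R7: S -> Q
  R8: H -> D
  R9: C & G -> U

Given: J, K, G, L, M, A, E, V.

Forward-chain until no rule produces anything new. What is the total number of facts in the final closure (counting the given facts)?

14

[1] R2 [L -> C]; R4 [M -> R]; R5 [A & J -> B]. ⇒ new: C, R, B.
[2] R3 [B & J -> P]; R9 [C & G -> U]. ⇒ new: P, U.
[3] R6 [U & P -> T]. ⇒ new: T.
Closure: {A, B, C, E, G, J, K, L, M, P, R, T, U, V} — 14 facts.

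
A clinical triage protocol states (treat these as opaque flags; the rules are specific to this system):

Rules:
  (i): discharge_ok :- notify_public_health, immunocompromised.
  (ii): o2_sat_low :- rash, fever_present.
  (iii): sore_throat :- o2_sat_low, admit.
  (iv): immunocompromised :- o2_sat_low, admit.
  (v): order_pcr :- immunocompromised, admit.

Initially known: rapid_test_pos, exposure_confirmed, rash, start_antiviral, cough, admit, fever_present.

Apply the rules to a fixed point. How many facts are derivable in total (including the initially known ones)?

Round 1 — (ii), derive o2_sat_low.
Round 2 — (iii), (iv), derive sore_throat, immunocompromised.
Round 3 — (v), derive order_pcr.
Closure: {admit, cough, exposure_confirmed, fever_present, immunocompromised, o2_sat_low, order_pcr, rapid_test_pos, rash, sore_throat, start_antiviral} — 11 facts.

11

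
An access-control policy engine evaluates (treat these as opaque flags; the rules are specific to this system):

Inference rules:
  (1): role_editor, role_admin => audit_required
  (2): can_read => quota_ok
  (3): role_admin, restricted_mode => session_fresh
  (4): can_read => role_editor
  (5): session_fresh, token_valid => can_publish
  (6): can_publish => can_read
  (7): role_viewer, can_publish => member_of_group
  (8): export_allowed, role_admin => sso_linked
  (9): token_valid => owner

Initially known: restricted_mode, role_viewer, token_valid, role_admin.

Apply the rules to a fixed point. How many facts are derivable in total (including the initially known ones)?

12

Round 1 fires (3), (9), giving session_fresh, owner.
Round 2 fires (5), giving can_publish.
Round 3 fires (6), (7), giving can_read, member_of_group.
Round 4 fires (2), (4), giving quota_ok, role_editor.
Round 5 fires (1), giving audit_required.
Closure: {audit_required, can_publish, can_read, member_of_group, owner, quota_ok, restricted_mode, role_admin, role_editor, role_viewer, session_fresh, token_valid} — 12 facts.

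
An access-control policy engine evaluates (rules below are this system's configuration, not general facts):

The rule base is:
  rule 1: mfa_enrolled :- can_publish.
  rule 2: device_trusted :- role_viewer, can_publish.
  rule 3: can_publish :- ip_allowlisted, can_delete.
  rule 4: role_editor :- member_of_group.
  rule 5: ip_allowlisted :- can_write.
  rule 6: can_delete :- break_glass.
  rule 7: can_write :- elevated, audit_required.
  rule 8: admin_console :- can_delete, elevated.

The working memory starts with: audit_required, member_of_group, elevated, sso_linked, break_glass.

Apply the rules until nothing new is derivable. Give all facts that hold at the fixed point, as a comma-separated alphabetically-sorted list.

admin_console, audit_required, break_glass, can_delete, can_publish, can_write, elevated, ip_allowlisted, member_of_group, mfa_enrolled, role_editor, sso_linked

Round 1: rule 4 [role_editor :- member_of_group.]; rule 6 [can_delete :- break_glass.]; rule 7 [can_write :- elevated, audit_required.]. New: role_editor, can_delete, can_write.
Round 2: rule 5 [ip_allowlisted :- can_write.]; rule 8 [admin_console :- can_delete, elevated.]. New: ip_allowlisted, admin_console.
Round 3: rule 3 [can_publish :- ip_allowlisted, can_delete.]. New: can_publish.
Round 4: rule 1 [mfa_enrolled :- can_publish.]. New: mfa_enrolled.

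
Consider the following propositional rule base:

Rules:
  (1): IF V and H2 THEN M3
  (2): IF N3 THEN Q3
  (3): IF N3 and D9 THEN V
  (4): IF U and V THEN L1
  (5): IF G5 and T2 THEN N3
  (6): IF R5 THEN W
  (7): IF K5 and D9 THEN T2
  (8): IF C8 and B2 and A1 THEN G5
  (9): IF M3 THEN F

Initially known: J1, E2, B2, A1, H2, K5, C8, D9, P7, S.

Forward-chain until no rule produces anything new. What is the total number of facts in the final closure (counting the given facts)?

Round 1: (7) [IF K5 and D9 THEN T2]; (8) [IF C8 and B2 and A1 THEN G5]. New: T2, G5.
Round 2: (5) [IF G5 and T2 THEN N3]. New: N3.
Round 3: (2) [IF N3 THEN Q3]; (3) [IF N3 and D9 THEN V]. New: Q3, V.
Round 4: (1) [IF V and H2 THEN M3]. New: M3.
Round 5: (9) [IF M3 THEN F]. New: F.
Closure: {A1, B2, C8, D9, E2, F, G5, H2, J1, K5, M3, N3, P7, Q3, S, T2, V} — 17 facts.

17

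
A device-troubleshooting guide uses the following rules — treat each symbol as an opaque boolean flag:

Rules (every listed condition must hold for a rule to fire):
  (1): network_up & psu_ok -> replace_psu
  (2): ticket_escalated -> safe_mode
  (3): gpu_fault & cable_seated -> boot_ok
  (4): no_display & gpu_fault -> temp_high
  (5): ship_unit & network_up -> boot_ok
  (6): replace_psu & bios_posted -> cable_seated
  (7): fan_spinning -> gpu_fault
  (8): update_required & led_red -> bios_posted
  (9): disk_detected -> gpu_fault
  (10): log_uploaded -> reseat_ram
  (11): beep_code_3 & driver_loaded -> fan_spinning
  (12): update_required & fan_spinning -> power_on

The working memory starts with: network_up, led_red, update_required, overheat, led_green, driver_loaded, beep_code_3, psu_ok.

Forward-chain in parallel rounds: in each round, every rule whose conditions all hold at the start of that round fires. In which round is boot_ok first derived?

3

Round 1: (1) [network_up & psu_ok -> replace_psu]; (8) [update_required & led_red -> bios_posted]; (11) [beep_code_3 & driver_loaded -> fan_spinning]. Adds replace_psu, bios_posted, fan_spinning.
Round 2: (6) [replace_psu & bios_posted -> cable_seated]; (7) [fan_spinning -> gpu_fault]; (12) [update_required & fan_spinning -> power_on]. Adds cable_seated, gpu_fault, power_on.
Round 3: (3) [gpu_fault & cable_seated -> boot_ok]. Adds boot_ok.
boot_ok first appears in round 3.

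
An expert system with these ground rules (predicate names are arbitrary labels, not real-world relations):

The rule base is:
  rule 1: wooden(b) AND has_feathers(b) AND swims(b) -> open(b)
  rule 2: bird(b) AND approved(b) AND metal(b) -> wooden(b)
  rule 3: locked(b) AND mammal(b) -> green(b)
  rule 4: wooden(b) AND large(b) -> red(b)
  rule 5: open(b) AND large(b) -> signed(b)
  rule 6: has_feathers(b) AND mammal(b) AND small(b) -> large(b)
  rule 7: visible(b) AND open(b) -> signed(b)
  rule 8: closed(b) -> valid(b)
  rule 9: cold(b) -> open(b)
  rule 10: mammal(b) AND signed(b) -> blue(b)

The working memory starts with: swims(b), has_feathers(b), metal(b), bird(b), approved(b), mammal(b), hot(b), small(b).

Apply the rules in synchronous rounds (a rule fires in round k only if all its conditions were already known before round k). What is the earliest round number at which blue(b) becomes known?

4

Round 1: rule 2 [bird(b) AND approved(b) AND metal(b) -> wooden(b)]; rule 6 [has_feathers(b) AND mammal(b) AND small(b) -> large(b)]. Adds wooden(b), large(b).
Round 2: rule 1 [wooden(b) AND has_feathers(b) AND swims(b) -> open(b)]; rule 4 [wooden(b) AND large(b) -> red(b)]. Adds open(b), red(b).
Round 3: rule 5 [open(b) AND large(b) -> signed(b)]. Adds signed(b).
Round 4: rule 10 [mammal(b) AND signed(b) -> blue(b)]. Adds blue(b).
blue(b) first appears in round 4.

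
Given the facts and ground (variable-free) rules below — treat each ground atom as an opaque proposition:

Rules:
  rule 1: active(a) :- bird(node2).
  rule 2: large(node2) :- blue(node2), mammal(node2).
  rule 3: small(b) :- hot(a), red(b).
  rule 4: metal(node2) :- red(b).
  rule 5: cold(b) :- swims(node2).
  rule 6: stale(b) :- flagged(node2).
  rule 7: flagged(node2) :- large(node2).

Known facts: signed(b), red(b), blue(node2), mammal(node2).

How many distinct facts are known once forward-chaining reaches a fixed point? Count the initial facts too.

Round 1: rule 2 [large(node2) :- blue(node2), mammal(node2).]; rule 4 [metal(node2) :- red(b).]. Adds large(node2), metal(node2).
Round 2: rule 7 [flagged(node2) :- large(node2).]. Adds flagged(node2).
Round 3: rule 6 [stale(b) :- flagged(node2).]. Adds stale(b).
Closure: {blue(node2), flagged(node2), large(node2), mammal(node2), metal(node2), red(b), signed(b), stale(b)} — 8 facts.

8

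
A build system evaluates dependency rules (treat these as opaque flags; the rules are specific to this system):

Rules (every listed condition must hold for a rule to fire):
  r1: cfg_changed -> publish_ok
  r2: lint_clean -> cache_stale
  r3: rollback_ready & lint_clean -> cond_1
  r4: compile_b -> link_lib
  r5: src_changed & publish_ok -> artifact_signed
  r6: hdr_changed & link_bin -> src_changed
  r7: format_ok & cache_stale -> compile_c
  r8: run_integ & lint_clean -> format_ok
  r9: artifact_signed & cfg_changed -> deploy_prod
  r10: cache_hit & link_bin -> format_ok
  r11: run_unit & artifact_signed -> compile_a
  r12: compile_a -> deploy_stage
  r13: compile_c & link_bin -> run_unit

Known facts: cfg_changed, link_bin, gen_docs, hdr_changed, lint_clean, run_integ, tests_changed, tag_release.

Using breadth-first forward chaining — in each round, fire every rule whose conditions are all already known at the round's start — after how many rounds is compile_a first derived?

Round 1 fires r1, r2, r6, r8, giving publish_ok, cache_stale, src_changed, format_ok.
Round 2 fires r5, r7, giving artifact_signed, compile_c.
Round 3 fires r9, r13, giving deploy_prod, run_unit.
Round 4 fires r11, giving compile_a.
compile_a first appears in round 4.

4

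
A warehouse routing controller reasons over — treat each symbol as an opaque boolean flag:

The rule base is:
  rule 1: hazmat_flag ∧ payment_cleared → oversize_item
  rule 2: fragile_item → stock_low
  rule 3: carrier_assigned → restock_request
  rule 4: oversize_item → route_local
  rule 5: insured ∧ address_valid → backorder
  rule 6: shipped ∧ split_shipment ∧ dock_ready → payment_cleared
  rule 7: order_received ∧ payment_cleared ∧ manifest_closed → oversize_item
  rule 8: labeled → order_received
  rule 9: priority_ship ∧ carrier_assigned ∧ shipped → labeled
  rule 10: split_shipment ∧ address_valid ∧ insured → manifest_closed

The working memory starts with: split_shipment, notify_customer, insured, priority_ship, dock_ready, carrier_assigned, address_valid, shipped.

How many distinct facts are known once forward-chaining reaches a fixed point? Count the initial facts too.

16

Round 1 — rule 3, rule 5, rule 6, rule 9, rule 10, derive restock_request, backorder, payment_cleared, labeled, manifest_closed.
Round 2 — rule 8, derive order_received.
Round 3 — rule 7, derive oversize_item.
Round 4 — rule 4, derive route_local.
Closure: {address_valid, backorder, carrier_assigned, dock_ready, insured, labeled, manifest_closed, notify_customer, order_received, oversize_item, payment_cleared, priority_ship, restock_request, route_local, shipped, split_shipment} — 16 facts.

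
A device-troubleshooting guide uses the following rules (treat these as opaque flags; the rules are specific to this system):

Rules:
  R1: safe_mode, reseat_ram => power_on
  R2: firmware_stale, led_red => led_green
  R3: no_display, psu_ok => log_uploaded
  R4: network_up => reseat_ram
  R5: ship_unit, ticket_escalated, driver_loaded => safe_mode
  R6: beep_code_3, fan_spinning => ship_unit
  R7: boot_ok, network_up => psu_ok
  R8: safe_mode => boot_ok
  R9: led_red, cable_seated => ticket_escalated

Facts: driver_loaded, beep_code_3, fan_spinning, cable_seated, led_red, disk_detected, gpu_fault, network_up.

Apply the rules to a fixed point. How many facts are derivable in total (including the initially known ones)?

Round 1: R4 [network_up => reseat_ram]; R6 [beep_code_3, fan_spinning => ship_unit]; R9 [led_red, cable_seated => ticket_escalated]. New: reseat_ram, ship_unit, ticket_escalated.
Round 2: R5 [ship_unit, ticket_escalated, driver_loaded => safe_mode]. New: safe_mode.
Round 3: R1 [safe_mode, reseat_ram => power_on]; R8 [safe_mode => boot_ok]. New: power_on, boot_ok.
Round 4: R7 [boot_ok, network_up => psu_ok]. New: psu_ok.
Closure: {beep_code_3, boot_ok, cable_seated, disk_detected, driver_loaded, fan_spinning, gpu_fault, led_red, network_up, power_on, psu_ok, reseat_ram, safe_mode, ship_unit, ticket_escalated} — 15 facts.

15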